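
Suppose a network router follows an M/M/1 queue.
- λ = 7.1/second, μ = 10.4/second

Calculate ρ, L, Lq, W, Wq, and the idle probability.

Step 1: ρ = λ/μ = 7.1/10.4 = 0.6827
Step 2: L = λ/(μ-λ) = 7.1/3.30 = 2.1515
Step 3: Lq = λ²/(μ(μ-λ)) = 50.41/(10.4×3.30) = 1.4688
Step 4: W = 1/(μ-λ) = 1/3.30 = 0.30303
Step 5: Wq = λ/(μ(μ-λ)) = 7.1/(10.4×3.30) = 0.2069
Step 6: P(0) = 1-ρ = 0.3173
Verify: L = λW = 7.1×0.30303 = 2.1515 ✔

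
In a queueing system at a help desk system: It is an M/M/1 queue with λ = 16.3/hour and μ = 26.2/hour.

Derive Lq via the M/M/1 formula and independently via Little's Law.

Method 1 (direct): Lq = λ²/(μ(μ-λ)) = 265.69/(26.2 × 9.90) = 1.0243

Method 2 (Little's Law):
W = 1/(μ-λ) = 1/9.90 = 0.10101
Wq = W - 1/μ = 0.10101 - 0.038168 = 0.06284
Lq = λWq = 16.3 × 0.06284 = 1.0243 ✔ (matches Method 1)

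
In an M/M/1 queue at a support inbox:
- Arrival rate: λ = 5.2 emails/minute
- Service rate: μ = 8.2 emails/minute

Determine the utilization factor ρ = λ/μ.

Server utilization: ρ = λ/μ
ρ = 5.2/8.2 = 0.6341
The server is busy 63.41% of the time.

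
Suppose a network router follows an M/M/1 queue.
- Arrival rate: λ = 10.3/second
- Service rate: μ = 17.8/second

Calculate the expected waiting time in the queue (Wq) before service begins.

First, compute utilization: ρ = λ/μ = 10.3/17.8 = 0.5787
For M/M/1: Wq = λ/(μ(μ-λ))
Wq = 10.3/(17.8 × (17.8-10.3))
Wq = 10.3/(17.8 × 7.50)
Wq = 0.07715 seconds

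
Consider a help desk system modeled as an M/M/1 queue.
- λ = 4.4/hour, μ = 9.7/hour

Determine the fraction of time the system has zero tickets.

ρ = λ/μ = 4.4/9.7 = 0.4536
P(0) = 1 - ρ = 1 - 0.4536 = 0.5464
The server is idle 54.64% of the time.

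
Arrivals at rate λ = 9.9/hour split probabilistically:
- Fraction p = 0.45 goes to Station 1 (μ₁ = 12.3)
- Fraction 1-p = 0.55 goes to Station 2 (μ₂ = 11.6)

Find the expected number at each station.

Effective rates: λ₁ = 9.9×0.45 = 4.455, λ₂ = 9.9×0.55 = 5.445
Station 1: ρ₁ = 4.455/12.3 = 0.3622, L₁ = ρ₁/(1-ρ₁) = 0.3622/(1-0.3622) = 0.5679
Station 2: ρ₂ = 5.445/11.6 = 0.469397, L₂ = ρ₂/(1-ρ₂) = 0.469397/(1-0.469397) = 0.8846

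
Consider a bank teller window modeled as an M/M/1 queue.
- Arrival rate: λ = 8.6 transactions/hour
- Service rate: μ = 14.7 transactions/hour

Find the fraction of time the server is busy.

Server utilization: ρ = λ/μ
ρ = 8.6/14.7 = 0.5850
The server is busy 58.50% of the time.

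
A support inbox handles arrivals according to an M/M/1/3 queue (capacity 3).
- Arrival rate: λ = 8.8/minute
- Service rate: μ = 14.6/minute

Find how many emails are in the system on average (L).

ρ = λ/μ = 8.8/14.6 = 0.6027
P₀ = (1-ρ)/(1-ρ^(K+1)) = (1-0.6027)/(1-0.6027^4) = 0.3973/0.8681 = 0.4577
P_K = P₀×ρ^K = 0.4577 × 0.6027^3 = 0.4577 × 0.2189 = 0.1002
L = ρ[1 - (K+1)ρ^K + Kρ^(K+1)] / [(1-ρ)(1-ρ^(K+1))]
L = 0.6027 × (1 - 4×0.21893 + 3×0.13195) / ((1 - 0.6027) × (1 - 0.13195)) = 0.9090 emails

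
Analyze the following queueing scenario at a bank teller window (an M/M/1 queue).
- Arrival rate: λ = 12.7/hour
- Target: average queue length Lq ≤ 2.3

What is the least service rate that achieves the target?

For M/M/1: Lq = λ²/(μ(μ-λ))
Need Lq ≤ 2.3, i.e. μ(μ-λ) ≥ λ²/2.3
μ² - 12.7μ - 161.29/2.3 ≥ 0  →  μ² - 12.7μ - 70.126087 ≥ 0
Quadratic formula (positive root): μ = [λ + √(λ² + 4×70.126087)]/2
Discriminant: 161.29 + 4×70.126087 = 441.79435, √441.79435 = 21.018905
μ ≥ (12.7 + 21.018905)/2 = 16.8595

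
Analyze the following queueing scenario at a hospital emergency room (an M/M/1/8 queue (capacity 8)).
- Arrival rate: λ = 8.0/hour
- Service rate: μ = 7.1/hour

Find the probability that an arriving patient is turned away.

ρ = λ/μ = 8.0/7.1 = 1.12676
P₀ = (1-ρ)/(1-ρ^(K+1)) = (1-1.12676)/(1-1.12676^9) = -0.12676/-1.9274 = 0.06577
P_K = P₀×ρ^K = 0.06577 × 1.12676^8 = 0.06577 × 2.5981 = 0.1709
Blocking probability = 17.09%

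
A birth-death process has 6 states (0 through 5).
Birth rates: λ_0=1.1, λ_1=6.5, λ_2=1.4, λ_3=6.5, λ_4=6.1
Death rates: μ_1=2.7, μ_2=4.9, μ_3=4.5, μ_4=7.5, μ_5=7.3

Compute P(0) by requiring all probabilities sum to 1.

Ratios P(n)/P(0) = (λ₀···λₙ₋₁)/(μ₁···μₙ):
P(1)/P(0) = (1.1)/(2.7) = 0.40741
P(2)/P(0) = (1.1×6.5)/(2.7×4.9) = 0.54044
P(3)/P(0) = (1.1×6.5×1.4)/(2.7×4.9×4.5) = 0.16814
P(4)/P(0) = (1.1×6.5×1.4×6.5)/(2.7×4.9×4.5×7.5) = 0.14572
P(5)/P(0) = (1.1×6.5×1.4×6.5×6.1)/(2.7×4.9×4.5×7.5×7.3) = 0.12176

Normalization: ∑ P(n) = 1
P(0) × (1.0000 + 0.40741 + 0.54044 + 0.16814 + 0.14572 + 0.12176) = 1
P(0) × 2.3835 = 1
P(0) = 1/2.3835 = 0.4196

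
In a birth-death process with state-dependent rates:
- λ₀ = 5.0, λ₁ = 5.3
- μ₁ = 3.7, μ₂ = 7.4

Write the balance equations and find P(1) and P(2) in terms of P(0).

Balance equations:
State 0: λ₀P₀ = μ₁P₁ → P₁ = (λ₀/μ₁)P₀ = (5.0/3.7)P₀ = 1.3514P₀
State 1: P₂ = (λ₀λ₁)/(μ₁μ₂)P₀ = (5.0×5.3)/(3.7×7.4)P₀ = 0.9679P₀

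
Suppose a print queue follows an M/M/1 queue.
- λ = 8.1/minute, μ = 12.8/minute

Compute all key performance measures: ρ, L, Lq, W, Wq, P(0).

Step 1: ρ = λ/μ = 8.1/12.8 = 0.6328
Step 2: L = λ/(μ-λ) = 8.1/4.70 = 1.7234
Step 3: Lq = λ²/(μ(μ-λ)) = 65.61/(12.8×4.70) = 1.0906
Step 4: W = 1/(μ-λ) = 1/4.70 = 0.21277
Step 5: Wq = λ/(μ(μ-λ)) = 8.1/(12.8×4.70) = 0.1346
Step 6: P(0) = 1-ρ = 0.3672
Verify: L = λW = 8.1×0.21277 = 1.7234 ✔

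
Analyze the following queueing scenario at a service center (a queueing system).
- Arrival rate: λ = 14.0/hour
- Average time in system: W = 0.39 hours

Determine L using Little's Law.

Little's Law: L = λW
L = 14.0 × 0.39 = 5.4600 customers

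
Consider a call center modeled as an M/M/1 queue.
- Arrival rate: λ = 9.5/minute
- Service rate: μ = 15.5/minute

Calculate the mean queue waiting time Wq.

First, compute utilization: ρ = λ/μ = 9.5/15.5 = 0.6129
For M/M/1: Wq = λ/(μ(μ-λ))
Wq = 9.5/(15.5 × (15.5-9.5))
Wq = 9.5/(15.5 × 6.00)
Wq = 0.1022 minutes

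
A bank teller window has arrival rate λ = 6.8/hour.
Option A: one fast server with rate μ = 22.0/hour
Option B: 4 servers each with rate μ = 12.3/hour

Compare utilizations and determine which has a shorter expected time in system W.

Option A: single server μ = 22.0 (M/M/1)
  ρ_A = 6.8/22.0 = 0.3091
  W_A = 1/(μ-λ) = 1/(22.0-6.8) = 1/15.20 = 0.06579

Option B: 4 servers μ = 12.3 (M/M/4)
  ρ_B = λ/(cμ) = 6.8/(4×12.3) = 0.1382
  Offered load a = λ/μ = cρ = 6.8/12.3 = 0.5528
  P₀ = [ Σₙ₌₀^3 aⁿ/n! + a^4/(4!(1-ρ)) ]⁻¹
  Σ = a^0/0! + a^1/1! + a^2/2! + a^3/3! = 1.0000 + 0.5528 + 0.1528 + 0.02816 = 1.7338
  a^4/(4!(1-ρ)) = 0.093415/(24 × 0.86179) = 0.004517
  P₀ = 1/(1.7338 + 0.004517) = 0.5753
  Lq = P₀·a^4·ρ / (4!(1-ρ)²) = 0.57526 × 0.093415 × 0.13821 / (24 × 0.74268) = 0.0004167
  Wq_B = Lq/λ = 0.0004167/6.8 = 0.00006128
  W_B = Wq_B + 1/μ = 0.00006128 + 0.08130 = 0.08136

Since W_A = 0.06579 < W_B = 0.08136, Option A (single fast server) has the shorter time in system.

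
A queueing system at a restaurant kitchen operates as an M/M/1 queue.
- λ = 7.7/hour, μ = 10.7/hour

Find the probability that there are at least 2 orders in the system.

ρ = λ/μ = 7.7/10.7 = 0.71963
P(N ≥ n) = ρⁿ
P(N ≥ 2) = 0.71963^2
P(N ≥ 2) = 0.5179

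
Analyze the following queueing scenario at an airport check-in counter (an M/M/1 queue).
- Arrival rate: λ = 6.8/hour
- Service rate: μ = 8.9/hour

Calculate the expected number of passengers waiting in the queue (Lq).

ρ = λ/μ = 6.8/8.9 = 0.7640
For M/M/1: Lq = λ²/(μ(μ-λ))
Lq = 46.24/(8.9 × 2.10)
Lq = 2.4741 passengers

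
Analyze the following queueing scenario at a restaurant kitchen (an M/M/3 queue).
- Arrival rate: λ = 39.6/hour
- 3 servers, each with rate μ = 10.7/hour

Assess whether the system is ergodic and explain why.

Stability requires ρ = λ/(cμ) < 1
ρ = 39.6/(3 × 10.7) = 39.6/32.10 = 1.2336
Since 1.2336 ≥ 1, the system is UNSTABLE.
Need c > λ/μ = 39.6/10.7 = 3.70.
Minimum servers needed: c = 4.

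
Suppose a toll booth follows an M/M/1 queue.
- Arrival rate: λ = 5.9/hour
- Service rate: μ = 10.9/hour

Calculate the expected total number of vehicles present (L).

ρ = λ/μ = 5.9/10.9 = 0.5413
For M/M/1: L = λ/(μ-λ)
L = 5.9/(10.9-5.9) = 5.9/5.00
L = 1.1800 vehicles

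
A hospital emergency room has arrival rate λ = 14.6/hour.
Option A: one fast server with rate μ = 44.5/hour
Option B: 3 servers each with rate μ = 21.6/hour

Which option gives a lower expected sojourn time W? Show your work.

Option A: single server μ = 44.5 (M/M/1)
  ρ_A = 14.6/44.5 = 0.3281
  W_A = 1/(μ-λ) = 1/(44.5-14.6) = 1/29.90 = 0.03344

Option B: 3 servers μ = 21.6 (M/M/3)
  ρ_B = λ/(cμ) = 14.6/(3×21.6) = 0.2253
  Offered load a = λ/μ = cρ = 14.6/21.6 = 0.6759
  P₀ = [ Σₙ₌₀^2 aⁿ/n! + a^3/(3!(1-ρ)) ]⁻¹
  Σ = a^0/0! + a^1/1! + a^2/2! = 1.0000 + 0.67593 + 0.22844 = 1.9044
  a^3/(3!(1-ρ)) = 0.30881/(6 × 0.77469) = 0.06644
  P₀ = 1/(1.9044 + 0.06644) = 0.5074
  Lq = P₀·a^3·ρ / (3!(1-ρ)²) = 0.5074 × 0.3088 × 0.2253 / (6 × 0.6001) = 0.009804
  Wq_B = Lq/λ = 0.009804/14.6 = 0.0006715
  W_B = Wq_B + 1/μ = 0.0006715 + 0.04630 = 0.04697

Since W_A = 0.03344 < W_B = 0.04697, Option A (single fast server) has the shorter time in system.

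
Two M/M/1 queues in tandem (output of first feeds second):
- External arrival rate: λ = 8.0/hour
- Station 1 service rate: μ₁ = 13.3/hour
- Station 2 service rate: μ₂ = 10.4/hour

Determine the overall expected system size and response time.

By Jackson's theorem, each station behaves as independent M/M/1.
Station 1: ρ₁ = 8.0/13.3 = 0.6015, L₁ = ρ₁/(1-ρ₁) = λ/(μ₁-λ) = 8.0/5.30 = 1.509434
Station 2: ρ₂ = 8.0/10.4 = 0.7692, L₂ = ρ₂/(1-ρ₂) = λ/(μ₂-λ) = 8.0/2.40 = 3.333333
Total: L = L₁ + L₂ = 1.509434 + 3.333333 = 4.84277
W = L/λ = 4.84277/8.0 = 0.6053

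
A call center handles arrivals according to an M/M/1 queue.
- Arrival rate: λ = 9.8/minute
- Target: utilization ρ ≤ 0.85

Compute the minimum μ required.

ρ = λ/μ, so μ = λ/ρ
μ ≥ 9.8/0.85 = 11.5294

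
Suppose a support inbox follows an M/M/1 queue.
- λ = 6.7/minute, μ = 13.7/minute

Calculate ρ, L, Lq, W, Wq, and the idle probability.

Step 1: ρ = λ/μ = 6.7/13.7 = 0.4891
Step 2: L = λ/(μ-λ) = 6.7/7.00 = 0.9571
Step 3: Lq = λ²/(μ(μ-λ)) = 44.89/(13.7×7.00) = 0.4681
Step 4: W = 1/(μ-λ) = 1/7.00 = 0.142857
Step 5: Wq = λ/(μ(μ-λ)) = 6.7/(13.7×7.00) = 0.06986
Step 6: P(0) = 1-ρ = 0.5109
Verify: L = λW = 6.7×0.142857 = 0.9571 ✔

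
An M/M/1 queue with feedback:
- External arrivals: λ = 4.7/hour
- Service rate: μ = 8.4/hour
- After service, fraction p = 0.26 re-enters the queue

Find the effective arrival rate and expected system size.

Effective arrival rate: λ_eff = λ/(1-p) = 4.7/(1-0.26) = 4.7/0.74 = 6.35135
ρ = λ_eff/μ = 6.35135/8.4 = 0.756113
L = ρ/(1-ρ) = 0.756113/(1-0.756113) = 3.1003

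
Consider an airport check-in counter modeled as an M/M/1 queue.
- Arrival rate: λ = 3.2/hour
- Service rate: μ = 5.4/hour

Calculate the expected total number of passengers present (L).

ρ = λ/μ = 3.2/5.4 = 0.5926
For M/M/1: L = λ/(μ-λ)
L = 3.2/(5.4-3.2) = 3.2/2.20
L = 1.4545 passengers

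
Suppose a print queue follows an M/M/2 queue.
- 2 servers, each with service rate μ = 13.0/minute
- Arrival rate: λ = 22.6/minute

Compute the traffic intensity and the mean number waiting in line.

Traffic intensity: ρ = λ/(cμ) = 22.6/(2×13.0) = 0.8692
Since ρ = 0.8692 < 1, system is stable.
Offered load a = λ/μ = cρ = 22.6/13.0 = 1.7385
P₀ = [ Σₙ₌₀^1 aⁿ/n! + a^2/(2!(1-ρ)) ]⁻¹
Σ = a^0/0! + a^1/1! = 1.0000 + 1.7385 = 2.7385
a^2/(2!(1-ρ)) = 3.02225/(2 × 0.130769) = 11.5557
P₀ = 1/(2.7385 + 11.5557) = 0.06996
Lq = P₀·a^2·ρ / (2!(1-ρ)²) = 0.06996 × 3.0222 × 0.8692 / (2 × 0.01710) = 5.3736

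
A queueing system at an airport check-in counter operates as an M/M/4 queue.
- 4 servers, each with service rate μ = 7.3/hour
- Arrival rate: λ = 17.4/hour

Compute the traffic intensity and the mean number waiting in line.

Traffic intensity: ρ = λ/(cμ) = 17.4/(4×7.3) = 0.5959
Since ρ = 0.5959 < 1, system is stable.
Offered load a = λ/μ = cρ = 17.4/7.3 = 2.3836
P₀ = [ Σₙ₌₀^3 aⁿ/n! + a^4/(4!(1-ρ)) ]⁻¹
Σ = a^0/0! + a^1/1! + a^2/2! + a^3/3! = 1.00000 + 2.38356 + 2.84068 + 2.25698 = 8.4812
a^4/(4!(1-ρ)) = 32.2779/(24 × 0.40411) = 3.3281
P₀ = 1/(8.4812 + 3.3281) = 0.08468
Lq = P₀·a^4·ρ / (4!(1-ρ)²) = 0.08468 × 32.2779 × 0.5959 / (24 × 0.1633) = 0.4156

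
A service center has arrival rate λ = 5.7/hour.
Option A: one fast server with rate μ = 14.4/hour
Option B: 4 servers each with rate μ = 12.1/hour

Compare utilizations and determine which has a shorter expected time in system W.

Option A: single server μ = 14.4 (M/M/1)
  ρ_A = 5.7/14.4 = 0.3958
  W_A = 1/(μ-λ) = 1/(14.4-5.7) = 1/8.70 = 0.1149

Option B: 4 servers μ = 12.1 (M/M/4)
  ρ_B = λ/(cμ) = 5.7/(4×12.1) = 0.1178
  Offered load a = λ/μ = cρ = 5.7/12.1 = 0.4711
  P₀ = [ Σₙ₌₀^3 aⁿ/n! + a^4/(4!(1-ρ)) ]⁻¹
  Σ = a^0/0! + a^1/1! + a^2/2! + a^3/3! = 1.0000 + 0.4711 + 0.1110 + 0.01742 = 1.5995
  a^4/(4!(1-ρ)) = 0.04924/(24 × 0.8822) = 0.002326
  P₀ = 1/(1.5995 + 0.002326) = 0.6243
  Lq = P₀·a^4·ρ / (4!(1-ρ)²) = 0.62431 × 0.049245 × 0.11777 / (24 × 0.77833) = 0.0001938
  Wq_B = Lq/λ = 0.00019382/5.7 = 0.000034004
  W_B = Wq_B + 1/μ = 0.000034004 + 0.082645 = 0.08268

Since W_B = 0.08268 < W_A = 0.1149, Option B (multiple servers) has the shorter time in system.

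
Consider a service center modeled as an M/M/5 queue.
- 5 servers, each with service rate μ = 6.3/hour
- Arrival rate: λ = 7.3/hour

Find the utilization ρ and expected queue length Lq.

Traffic intensity: ρ = λ/(cμ) = 7.3/(5×6.3) = 0.2317
Since ρ = 0.2317 < 1, system is stable.
Offered load a = λ/μ = cρ = 7.3/6.3 = 1.1587
P₀ = [ Σₙ₌₀^4 aⁿ/n! + a^5/(5!(1-ρ)) ]⁻¹
Σ = a^0/0! + a^1/1! + a^2/2! + a^3/3! + a^4/4! = 1.00000 + 1.15873 + 0.671328 + 0.259296 + 0.0751135 = 3.1645
a^5/(5!(1-ρ)) = 2.0889/(120 × 0.7683) = 0.02266
P₀ = 1/(3.1645 + 0.02266) = 0.3138
Lq = P₀·a^5·ρ / (5!(1-ρ)²) = 0.31376 × 2.0889 × 0.23175 / (120 × 0.59021) = 0.002145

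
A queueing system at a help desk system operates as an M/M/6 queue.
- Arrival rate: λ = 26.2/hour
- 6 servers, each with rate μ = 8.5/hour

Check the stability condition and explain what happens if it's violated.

Stability requires ρ = λ/(cμ) < 1
ρ = 26.2/(6 × 8.5) = 26.2/51.00 = 0.5137
Since 0.5137 < 1, the system is STABLE.
The servers are busy 51.37% of the time.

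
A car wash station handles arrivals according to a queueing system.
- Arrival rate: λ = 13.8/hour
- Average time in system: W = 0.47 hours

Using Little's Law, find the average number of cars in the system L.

Little's Law: L = λW
L = 13.8 × 0.47 = 6.4860 cars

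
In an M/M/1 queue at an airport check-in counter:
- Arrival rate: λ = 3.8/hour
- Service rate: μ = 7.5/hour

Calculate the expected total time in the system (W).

First, compute utilization: ρ = λ/μ = 3.8/7.5 = 0.5067
For M/M/1: W = 1/(μ-λ)
W = 1/(7.5-3.8) = 1/3.70
W = 0.2703 hours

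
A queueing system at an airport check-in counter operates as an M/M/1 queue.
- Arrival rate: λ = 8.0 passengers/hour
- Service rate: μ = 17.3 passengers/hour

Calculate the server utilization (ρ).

Server utilization: ρ = λ/μ
ρ = 8.0/17.3 = 0.4624
The server is busy 46.24% of the time.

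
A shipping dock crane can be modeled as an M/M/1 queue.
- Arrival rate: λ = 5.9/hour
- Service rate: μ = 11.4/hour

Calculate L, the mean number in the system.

ρ = λ/μ = 5.9/11.4 = 0.5175
For M/M/1: L = λ/(μ-λ)
L = 5.9/(11.4-5.9) = 5.9/5.50
L = 1.0727 containers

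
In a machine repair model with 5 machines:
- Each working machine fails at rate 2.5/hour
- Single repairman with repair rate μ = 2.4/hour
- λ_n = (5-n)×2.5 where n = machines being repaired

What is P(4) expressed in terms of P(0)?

P(4)/P(0) = ∏_{i=0}^{4-1} λ_i/μ_{i+1}
= (5-0)×2.5/2.4 × (5-1)×2.5/2.4 × (5-2)×2.5/2.4 × (5-3)×2.5/2.4
= 141.2851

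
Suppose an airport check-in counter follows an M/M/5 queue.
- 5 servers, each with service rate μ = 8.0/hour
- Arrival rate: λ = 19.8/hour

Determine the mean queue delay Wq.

Traffic intensity: ρ = λ/(cμ) = 19.8/(5×8.0) = 0.4950
Since ρ = 0.4950 < 1, system is stable.
Offered load a = λ/μ = cρ = 19.8/8.0 = 2.4750
P₀ = [ Σₙ₌₀^4 aⁿ/n! + a^5/(5!(1-ρ)) ]⁻¹
Σ = a^0/0! + a^1/1! + a^2/2! + a^3/3! + a^4/4! = 1.0000 + 2.4750 + 3.0628 + 2.5268 + 1.5635 = 10.6281
a^5/(5!(1-ρ)) = 92.8701/(120 × 0.5050) = 1.5325
P₀ = 1/(10.6281 + 1.5325) = 0.08223
Lq = P₀·a^5·ρ / (5!(1-ρ)²) = 0.08223 × 92.8701 × 0.4950 / (120 × 0.2550) = 0.1235
Wq = Lq/λ = 0.12353/19.8 = 0.006239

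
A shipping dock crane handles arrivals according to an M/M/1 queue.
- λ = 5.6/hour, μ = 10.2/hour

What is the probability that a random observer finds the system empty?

ρ = λ/μ = 5.6/10.2 = 0.5490
P(0) = 1 - ρ = 1 - 0.5490 = 0.4510
The server is idle 45.10% of the time.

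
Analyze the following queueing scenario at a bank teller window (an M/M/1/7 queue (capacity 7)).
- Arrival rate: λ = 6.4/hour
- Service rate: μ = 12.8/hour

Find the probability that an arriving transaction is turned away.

ρ = λ/μ = 6.4/12.8 = 0.5000
P₀ = (1-ρ)/(1-ρ^(K+1)) = (1-0.5000)/(1-0.5000^8) = 0.5000/0.9961 = 0.5020
P_K = P₀×ρ^K = 0.5020 × 0.5000^7 = 0.5020 × 0.007812 = 0.003922
Blocking probability = 0.39%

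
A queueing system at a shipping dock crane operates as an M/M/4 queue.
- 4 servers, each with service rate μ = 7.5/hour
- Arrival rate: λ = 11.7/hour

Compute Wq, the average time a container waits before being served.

Traffic intensity: ρ = λ/(cμ) = 11.7/(4×7.5) = 0.3900
Since ρ = 0.3900 < 1, system is stable.
Offered load a = λ/μ = cρ = 11.7/7.5 = 1.5600
P₀ = [ Σₙ₌₀^3 aⁿ/n! + a^4/(4!(1-ρ)) ]⁻¹
Σ = a^0/0! + a^1/1! + a^2/2! + a^3/3! = 1.0000 + 1.5600 + 1.2168 + 0.6327 = 4.4095
a^4/(4!(1-ρ)) = 5.9224/(24 × 0.6100) = 0.4045
P₀ = 1/(4.4095 + 0.4045) = 0.2077
Lq = P₀·a^4·ρ / (4!(1-ρ)²) = 0.207724 × 5.92241 × 0.390000 / (24 × 0.372100) = 0.05373
Wq = Lq/λ = 0.05373/11.7 = 0.004592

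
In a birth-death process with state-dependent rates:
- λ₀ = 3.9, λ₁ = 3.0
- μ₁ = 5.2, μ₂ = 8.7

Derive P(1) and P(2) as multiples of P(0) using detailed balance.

Balance equations:
State 0: λ₀P₀ = μ₁P₁ → P₁ = (λ₀/μ₁)P₀ = (3.9/5.2)P₀ = 0.7500P₀
State 1: P₂ = (λ₀λ₁)/(μ₁μ₂)P₀ = (3.9×3.0)/(5.2×8.7)P₀ = 0.2586P₀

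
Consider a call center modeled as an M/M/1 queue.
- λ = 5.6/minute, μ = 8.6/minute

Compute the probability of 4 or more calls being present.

ρ = λ/μ = 5.6/8.6 = 0.6512
P(N ≥ n) = ρⁿ
P(N ≥ 4) = 0.6512^4
P(N ≥ 4) = 0.1798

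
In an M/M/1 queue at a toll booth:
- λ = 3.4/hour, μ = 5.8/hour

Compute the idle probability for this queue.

ρ = λ/μ = 3.4/5.8 = 0.5862
P(0) = 1 - ρ = 1 - 0.5862 = 0.4138
The server is idle 41.38% of the time.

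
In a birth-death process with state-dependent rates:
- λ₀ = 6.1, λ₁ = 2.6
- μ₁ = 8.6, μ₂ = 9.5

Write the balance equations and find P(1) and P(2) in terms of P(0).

Balance equations:
State 0: λ₀P₀ = μ₁P₁ → P₁ = (λ₀/μ₁)P₀ = (6.1/8.6)P₀ = 0.7093P₀
State 1: P₂ = (λ₀λ₁)/(μ₁μ₂)P₀ = (6.1×2.6)/(8.6×9.5)P₀ = 0.1941P₀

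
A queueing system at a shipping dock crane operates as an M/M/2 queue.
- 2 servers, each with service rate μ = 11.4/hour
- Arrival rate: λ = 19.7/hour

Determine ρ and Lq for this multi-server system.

Traffic intensity: ρ = λ/(cμ) = 19.7/(2×11.4) = 0.8640
Since ρ = 0.8640 < 1, system is stable.
Offered load a = λ/μ = cρ = 19.7/11.4 = 1.7281
P₀ = [ Σₙ₌₀^1 aⁿ/n! + a^2/(2!(1-ρ)) ]⁻¹
Σ = a^0/0! + a^1/1! = 1.0000 + 1.7281 = 2.7281
a^2/(2!(1-ρ)) = 2.98623/(2 × 0.135965) = 10.9816
P₀ = 1/(2.7281 + 10.9816) = 0.07294
Lq = P₀·a^2·ρ / (2!(1-ρ)²) = 0.0729412 × 2.98623 × 0.864035 / (2 × 0.0184865) = 5.0903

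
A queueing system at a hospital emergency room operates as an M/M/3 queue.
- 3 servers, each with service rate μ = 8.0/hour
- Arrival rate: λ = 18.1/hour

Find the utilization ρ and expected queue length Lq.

Traffic intensity: ρ = λ/(cμ) = 18.1/(3×8.0) = 0.7542
Since ρ = 0.7542 < 1, system is stable.
Offered load a = λ/μ = cρ = 18.1/8.0 = 2.2625
P₀ = [ Σₙ₌₀^2 aⁿ/n! + a^3/(3!(1-ρ)) ]⁻¹
Σ = a^0/0! + a^1/1! + a^2/2! = 1.0000 + 2.2625 + 2.5595 = 5.8220
a^3/(3!(1-ρ)) = 11.5815/(6 × 0.245833) = 7.8519
P₀ = 1/(5.8220 + 7.8519) = 0.07313
Lq = P₀·a^3·ρ / (3!(1-ρ)²) = 0.073132 × 11.5815 × 0.75417 / (6 × 0.060434) = 1.7616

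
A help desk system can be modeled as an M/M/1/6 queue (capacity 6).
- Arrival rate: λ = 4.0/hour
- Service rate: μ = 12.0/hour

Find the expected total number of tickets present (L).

ρ = λ/μ = 4.0/12.0 = 0.33333
P₀ = (1-ρ)/(1-ρ^(K+1)) = (1-0.33333)/(1-0.33333^7) = 0.6667/0.9995 = 0.6670
P_K = P₀×ρ^K = 0.66697 × 0.33333^6 = 0.66697 × 0.0013717 = 0.0009149
L = ρ[1 - (K+1)ρ^K + Kρ^(K+1)] / [(1-ρ)(1-ρ^(K+1))]
L = 0.33333 × (1 - 7×0.001372 + 6×0.0004572) / ((1 - 0.33333) × (1 - 0.0004572)) = 0.4968 tickets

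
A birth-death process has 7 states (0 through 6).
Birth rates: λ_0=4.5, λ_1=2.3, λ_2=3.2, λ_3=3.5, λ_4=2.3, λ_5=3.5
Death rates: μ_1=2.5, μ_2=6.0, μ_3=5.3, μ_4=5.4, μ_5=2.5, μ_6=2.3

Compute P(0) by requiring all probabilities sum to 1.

Ratios P(n)/P(0) = (λ₀···λₙ₋₁)/(μ₁···μₙ):
P(1)/P(0) = (4.5)/(2.5) = 1.8000
P(2)/P(0) = (4.5×2.3)/(2.5×6.0) = 0.69000
P(3)/P(0) = (4.5×2.3×3.2)/(2.5×6.0×5.3) = 0.41660
P(4)/P(0) = (4.5×2.3×3.2×3.5)/(2.5×6.0×5.3×5.4) = 0.27002
P(5)/P(0) = (4.5×2.3×3.2×3.5×2.3)/(2.5×6.0×5.3×5.4×2.5) = 0.24842
P(6)/P(0) = (4.5×2.3×3.2×3.5×2.3×3.5)/(2.5×6.0×5.3×5.4×2.5×2.3) = 0.37803

Normalization: ∑ P(n) = 1
P(0) × (1.0000 + 1.8000 + 0.69000 + 0.41660 + 0.27002 + 0.24842 + 0.37803) = 1
P(0) × 4.8031 = 1
P(0) = 1/4.8031 = 0.2082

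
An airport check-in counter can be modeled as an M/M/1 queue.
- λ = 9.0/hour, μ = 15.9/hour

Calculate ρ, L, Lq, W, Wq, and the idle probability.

Step 1: ρ = λ/μ = 9.0/15.9 = 0.5660
Step 2: L = λ/(μ-λ) = 9.0/6.90 = 1.3043
Step 3: Lq = λ²/(μ(μ-λ)) = 81.00/(15.9×6.90) = 0.7383
Step 4: W = 1/(μ-λ) = 1/6.90 = 0.1449275
Step 5: Wq = λ/(μ(μ-λ)) = 9.0/(15.9×6.90) = 0.08203
Step 6: P(0) = 1-ρ = 0.4340
Verify: L = λW = 9.0×0.1449275 = 1.3043 ✔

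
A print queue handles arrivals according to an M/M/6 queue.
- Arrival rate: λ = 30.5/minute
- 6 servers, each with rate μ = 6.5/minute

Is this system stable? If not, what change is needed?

Stability requires ρ = λ/(cμ) < 1
ρ = 30.5/(6 × 6.5) = 30.5/39.00 = 0.7821
Since 0.7821 < 1, the system is STABLE.
The servers are busy 78.21% of the time.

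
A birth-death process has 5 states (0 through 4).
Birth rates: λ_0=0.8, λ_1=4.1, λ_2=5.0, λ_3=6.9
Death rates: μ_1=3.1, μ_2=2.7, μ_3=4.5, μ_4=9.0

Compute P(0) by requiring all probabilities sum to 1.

Ratios P(n)/P(0) = (λ₀···λₙ₋₁)/(μ₁···μₙ):
P(1)/P(0) = (0.8)/(3.1) = 0.2581
P(2)/P(0) = (0.8×4.1)/(3.1×2.7) = 0.3919
P(3)/P(0) = (0.8×4.1×5.0)/(3.1×2.7×4.5) = 0.4354
P(4)/P(0) = (0.8×4.1×5.0×6.9)/(3.1×2.7×4.5×9.0) = 0.3338

Normalization: ∑ P(n) = 1
P(0) × (1.0000 + 0.2581 + 0.3919 + 0.4354 + 0.3338) = 1
P(0) × 2.4192 = 1
P(0) = 1/2.4192 = 0.4134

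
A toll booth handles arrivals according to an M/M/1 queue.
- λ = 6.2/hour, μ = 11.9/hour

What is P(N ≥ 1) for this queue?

ρ = λ/μ = 6.2/11.9 = 0.5210
P(N ≥ n) = ρⁿ
P(N ≥ 1) = 0.5210^1
P(N ≥ 1) = 0.5210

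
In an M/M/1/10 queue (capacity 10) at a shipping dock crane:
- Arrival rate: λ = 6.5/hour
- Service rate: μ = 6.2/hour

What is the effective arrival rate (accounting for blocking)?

ρ = λ/μ = 6.5/6.2 = 1.04839
P₀ = (1-ρ)/(1-ρ^(K+1)) = (1-1.04839)/(1-1.04839^11) = -0.04839/-0.6817 = 0.07098
P_K = P₀×ρ^K = 0.07098 × 1.04839^10 = 0.07098 × 1.6041 = 0.1139
λ_eff = λ(1-P_K) = 6.5 × (1 - 0.11386) = 6.5 × 0.88614 = 5.7599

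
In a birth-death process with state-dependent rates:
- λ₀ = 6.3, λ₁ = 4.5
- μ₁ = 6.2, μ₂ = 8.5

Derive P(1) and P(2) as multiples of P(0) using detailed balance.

Balance equations:
State 0: λ₀P₀ = μ₁P₁ → P₁ = (λ₀/μ₁)P₀ = (6.3/6.2)P₀ = 1.0161P₀
State 1: P₂ = (λ₀λ₁)/(μ₁μ₂)P₀ = (6.3×4.5)/(6.2×8.5)P₀ = 0.5380P₀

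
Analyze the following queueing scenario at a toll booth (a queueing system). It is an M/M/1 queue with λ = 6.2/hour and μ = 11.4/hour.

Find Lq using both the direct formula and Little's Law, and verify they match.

Method 1 (direct): Lq = λ²/(μ(μ-λ)) = 38.44/(11.4 × 5.20) = 0.6484

Method 2 (Little's Law):
W = 1/(μ-λ) = 1/5.20 = 0.1923077
Wq = W - 1/μ = 0.1923077 - 0.08771930 = 0.104588
Lq = λWq = 6.2 × 0.104588 = 0.6484 ✔ (matches Method 1)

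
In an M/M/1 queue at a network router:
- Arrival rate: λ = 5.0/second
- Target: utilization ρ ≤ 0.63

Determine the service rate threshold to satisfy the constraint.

ρ = λ/μ, so μ = λ/ρ
μ ≥ 5.0/0.63 = 7.9365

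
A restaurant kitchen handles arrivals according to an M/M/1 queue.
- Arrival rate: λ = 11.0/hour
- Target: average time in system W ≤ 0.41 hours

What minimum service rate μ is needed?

For M/M/1: W = 1/(μ-λ)
Need W ≤ 0.41, so 1/(μ-λ) ≤ 0.41
μ - λ ≥ 1/0.41 = 2.4390
μ ≥ 11.0 + 2.4390 = 13.4390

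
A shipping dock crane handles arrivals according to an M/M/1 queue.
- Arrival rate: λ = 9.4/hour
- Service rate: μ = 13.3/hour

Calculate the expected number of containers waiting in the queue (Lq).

ρ = λ/μ = 9.4/13.3 = 0.7068
For M/M/1: Lq = λ²/(μ(μ-λ))
Lq = 88.36/(13.3 × 3.90)
Lq = 1.7035 containers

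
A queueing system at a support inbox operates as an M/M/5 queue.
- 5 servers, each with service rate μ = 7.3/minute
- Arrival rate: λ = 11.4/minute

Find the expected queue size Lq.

Traffic intensity: ρ = λ/(cμ) = 11.4/(5×7.3) = 0.3123
Since ρ = 0.3123 < 1, system is stable.
Offered load a = λ/μ = cρ = 11.4/7.3 = 1.5616
P₀ = [ Σₙ₌₀^4 aⁿ/n! + a^5/(5!(1-ρ)) ]⁻¹
Σ = a^0/0! + a^1/1! + a^2/2! + a^3/3! + a^4/4! = 1.00000 + 1.56164 + 1.21937 + 0.634738 + 0.247809 = 4.6636
a^5/(5!(1-ρ)) = 9.2877/(120 × 0.68767) = 0.1126
P₀ = 1/(4.6636 + 0.1126) = 0.2094
Lq = P₀·a^5·ρ / (5!(1-ρ)²) = 0.2094 × 9.2877 × 0.3123 / (120 × 0.4729) = 0.01070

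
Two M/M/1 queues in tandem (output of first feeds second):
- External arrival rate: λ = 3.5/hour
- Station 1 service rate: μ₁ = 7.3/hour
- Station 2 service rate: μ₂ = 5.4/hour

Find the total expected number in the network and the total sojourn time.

By Jackson's theorem, each station behaves as independent M/M/1.
Station 1: ρ₁ = 3.5/7.3 = 0.4795, L₁ = ρ₁/(1-ρ₁) = λ/(μ₁-λ) = 3.5/3.80 = 0.9211
Station 2: ρ₂ = 3.5/5.4 = 0.6481, L₂ = ρ₂/(1-ρ₂) = λ/(μ₂-λ) = 3.5/1.90 = 1.8421
Total: L = L₁ + L₂ = 0.9211 + 1.8421 = 2.7632
W = L/λ = 2.7632/3.5 = 0.7895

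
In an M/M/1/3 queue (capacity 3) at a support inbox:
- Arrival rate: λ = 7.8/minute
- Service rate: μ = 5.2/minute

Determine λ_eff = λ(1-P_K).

ρ = λ/μ = 7.8/5.2 = 1.5000
P₀ = (1-ρ)/(1-ρ^(K+1)) = (1-1.5000)/(1-1.5000^4) = -0.5000/-4.0625 = 0.1231
P_K = P₀×ρ^K = 0.12308 × 1.5000^3 = 0.12308 × 3.3750 = 0.4154
λ_eff = λ(1-P_K) = 7.8 × (1 - 0.41538) = 7.8 × 0.58462 = 4.5600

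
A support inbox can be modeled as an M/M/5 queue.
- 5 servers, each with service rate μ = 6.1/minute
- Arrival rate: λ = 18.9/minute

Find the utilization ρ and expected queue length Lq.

Traffic intensity: ρ = λ/(cμ) = 18.9/(5×6.1) = 0.6197
Since ρ = 0.6197 < 1, system is stable.
Offered load a = λ/μ = cρ = 18.9/6.1 = 3.0984
P₀ = [ Σₙ₌₀^4 aⁿ/n! + a^5/(5!(1-ρ)) ]⁻¹
Σ = a^0/0! + a^1/1! + a^2/2! + a^3/3! + a^4/4! = 1.00000 + 3.09836 + 4.79992 + 4.95729 + 3.83987 = 17.6954
a^5/(5!(1-ρ)) = 285.5353/(120 × 0.38033) = 6.2563
P₀ = 1/(17.6954 + 6.2563) = 0.04175
Lq = P₀·a^5·ρ / (5!(1-ρ)²) = 0.041751 × 285.5353 × 0.61967 / (120 × 0.14465) = 0.4256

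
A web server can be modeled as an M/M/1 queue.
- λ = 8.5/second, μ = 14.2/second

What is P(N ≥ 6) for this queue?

ρ = λ/μ = 8.5/14.2 = 0.59859
P(N ≥ n) = ρⁿ
P(N ≥ 6) = 0.59859^6
P(N ≥ 6) = 0.04600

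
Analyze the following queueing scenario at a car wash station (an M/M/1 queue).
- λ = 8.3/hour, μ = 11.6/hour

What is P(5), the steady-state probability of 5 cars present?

ρ = λ/μ = 8.3/11.6 = 0.7155
P(n) = (1-ρ)ρⁿ
P(5) = (1-0.7155) × 0.7155^5
P(5) = 0.28450 × 0.18752
P(5) = 0.05335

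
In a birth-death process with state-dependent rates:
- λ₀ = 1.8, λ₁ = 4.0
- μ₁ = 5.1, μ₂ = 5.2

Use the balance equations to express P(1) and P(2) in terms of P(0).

Balance equations:
State 0: λ₀P₀ = μ₁P₁ → P₁ = (λ₀/μ₁)P₀ = (1.8/5.1)P₀ = 0.3529P₀
State 1: P₂ = (λ₀λ₁)/(μ₁μ₂)P₀ = (1.8×4.0)/(5.1×5.2)P₀ = 0.2715P₀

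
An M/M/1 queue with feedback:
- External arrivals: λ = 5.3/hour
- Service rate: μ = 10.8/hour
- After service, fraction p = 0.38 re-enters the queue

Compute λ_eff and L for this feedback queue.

Effective arrival rate: λ_eff = λ/(1-p) = 5.3/(1-0.38) = 5.3/0.62 = 8.5484
ρ = λ_eff/μ = 8.5484/10.8 = 0.79152
L = ρ/(1-ρ) = 0.79152/(1-0.79152) = 3.7966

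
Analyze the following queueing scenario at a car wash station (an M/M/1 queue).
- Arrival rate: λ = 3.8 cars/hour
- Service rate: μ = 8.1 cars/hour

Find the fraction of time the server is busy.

Server utilization: ρ = λ/μ
ρ = 3.8/8.1 = 0.4691
The server is busy 46.91% of the time.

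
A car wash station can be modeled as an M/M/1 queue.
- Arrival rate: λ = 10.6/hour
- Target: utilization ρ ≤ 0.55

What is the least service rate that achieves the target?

ρ = λ/μ, so μ = λ/ρ
μ ≥ 10.6/0.55 = 19.2727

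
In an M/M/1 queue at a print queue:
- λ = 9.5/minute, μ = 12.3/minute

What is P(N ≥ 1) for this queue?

ρ = λ/μ = 9.5/12.3 = 0.7724
P(N ≥ n) = ρⁿ
P(N ≥ 1) = 0.7724^1
P(N ≥ 1) = 0.7724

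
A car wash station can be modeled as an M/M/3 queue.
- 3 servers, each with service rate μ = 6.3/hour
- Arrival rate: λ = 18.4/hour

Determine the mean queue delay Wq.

Traffic intensity: ρ = λ/(cμ) = 18.4/(3×6.3) = 0.9735
Since ρ = 0.9735 < 1, system is stable.
Offered load a = λ/μ = cρ = 18.4/6.3 = 2.9206
P₀ = [ Σₙ₌₀^2 aⁿ/n! + a^3/(3!(1-ρ)) ]⁻¹
Σ = a^0/0! + a^1/1! + a^2/2! = 1.0000 + 2.9206 + 4.2651 = 8.1857
a^3/(3!(1-ρ)) = 24.91333/(6 × 0.02645503) = 156.9540
P₀ = 1/(8.1857 + 156.9540) = 0.006055
Lq = P₀·a^3·ρ / (3!(1-ρ)²) = 0.00605548 × 24.9133 × 0.973545 / (6 × 0.000699868) = 34.9759
Wq = Lq/λ = 34.9759/18.4 = 1.9009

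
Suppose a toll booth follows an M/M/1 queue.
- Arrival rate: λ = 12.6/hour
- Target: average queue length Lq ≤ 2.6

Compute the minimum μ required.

For M/M/1: Lq = λ²/(μ(μ-λ))
Need Lq ≤ 2.6, i.e. μ(μ-λ) ≥ λ²/2.6
μ² - 12.6μ - 158.76/2.6 ≥ 0  →  μ² - 12.6μ - 61.06154 ≥ 0
Quadratic formula (positive root): μ = [λ + √(λ² + 4×61.06154)]/2
Discriminant: 158.76 + 4×61.06154 = 403.0062, √403.0062 = 20.0750
μ ≥ (12.6 + 20.0750)/2 = 16.3375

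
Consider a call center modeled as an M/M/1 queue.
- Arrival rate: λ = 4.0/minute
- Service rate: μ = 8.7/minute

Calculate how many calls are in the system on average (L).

ρ = λ/μ = 4.0/8.7 = 0.4598
For M/M/1: L = λ/(μ-λ)
L = 4.0/(8.7-4.0) = 4.0/4.70
L = 0.8511 calls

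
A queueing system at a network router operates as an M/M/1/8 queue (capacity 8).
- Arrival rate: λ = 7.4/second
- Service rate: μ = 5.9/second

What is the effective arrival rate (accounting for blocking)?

ρ = λ/μ = 7.4/5.9 = 1.25424
P₀ = (1-ρ)/(1-ρ^(K+1)) = (1-1.25424)/(1-1.25424^9) = -0.2542/-6.6811 = 0.03805
P_K = P₀×ρ^K = 0.03805 × 1.25424^8 = 0.03805 × 6.1241 = 0.2330
λ_eff = λ(1-P_K) = 7.4 × (1 - 0.23304) = 7.4 × 0.76696 = 5.6755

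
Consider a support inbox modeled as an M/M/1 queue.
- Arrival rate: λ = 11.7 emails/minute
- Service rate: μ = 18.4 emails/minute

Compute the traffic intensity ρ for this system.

Server utilization: ρ = λ/μ
ρ = 11.7/18.4 = 0.6359
The server is busy 63.59% of the time.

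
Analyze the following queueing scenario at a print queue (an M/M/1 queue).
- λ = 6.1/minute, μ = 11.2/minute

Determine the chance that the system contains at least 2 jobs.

ρ = λ/μ = 6.1/11.2 = 0.5446
P(N ≥ n) = ρⁿ
P(N ≥ 2) = 0.5446^2
P(N ≥ 2) = 0.2966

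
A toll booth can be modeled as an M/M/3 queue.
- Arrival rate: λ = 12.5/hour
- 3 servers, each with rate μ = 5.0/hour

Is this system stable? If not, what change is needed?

Stability requires ρ = λ/(cμ) < 1
ρ = 12.5/(3 × 5.0) = 12.5/15.00 = 0.8333
Since 0.8333 < 1, the system is STABLE.
The servers are busy 83.33% of the time.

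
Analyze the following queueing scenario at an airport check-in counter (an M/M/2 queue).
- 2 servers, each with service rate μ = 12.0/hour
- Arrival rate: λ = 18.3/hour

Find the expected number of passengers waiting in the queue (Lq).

Traffic intensity: ρ = λ/(cμ) = 18.3/(2×12.0) = 0.7625
Since ρ = 0.7625 < 1, system is stable.
Offered load a = λ/μ = cρ = 18.3/12.0 = 1.5250
P₀ = [ Σₙ₌₀^1 aⁿ/n! + a^2/(2!(1-ρ)) ]⁻¹
Σ = a^0/0! + a^1/1! = 1.0000 + 1.5250 = 2.5250
a^2/(2!(1-ρ)) = 2.32563/(2 × 0.237500) = 4.8961
P₀ = 1/(2.5250 + 4.8961) = 0.1348
Lq = P₀·a^2·ρ / (2!(1-ρ)²) = 0.134752 × 2.32563 × 0.762500 / (2 × 0.0564062) = 2.1182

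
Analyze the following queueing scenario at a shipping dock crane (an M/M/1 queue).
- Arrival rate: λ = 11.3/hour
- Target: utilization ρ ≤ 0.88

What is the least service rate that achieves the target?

ρ = λ/μ, so μ = λ/ρ
μ ≥ 11.3/0.88 = 12.8409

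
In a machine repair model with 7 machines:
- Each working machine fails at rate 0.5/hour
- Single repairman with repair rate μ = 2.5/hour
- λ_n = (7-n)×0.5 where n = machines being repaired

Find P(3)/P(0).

P(3)/P(0) = ∏_{i=0}^{3-1} λ_i/μ_{i+1}
= (7-0)×0.5/2.5 × (7-1)×0.5/2.5 × (7-2)×0.5/2.5
= 1.6800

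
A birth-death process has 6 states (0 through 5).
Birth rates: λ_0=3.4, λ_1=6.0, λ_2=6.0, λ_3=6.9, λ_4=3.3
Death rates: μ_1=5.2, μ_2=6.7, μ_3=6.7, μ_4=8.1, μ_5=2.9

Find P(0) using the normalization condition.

Ratios P(n)/P(0) = (λ₀···λₙ₋₁)/(μ₁···μₙ):
P(1)/P(0) = (3.4)/(5.2) = 0.6538
P(2)/P(0) = (3.4×6.0)/(5.2×6.7) = 0.5855
P(3)/P(0) = (3.4×6.0×6.0)/(5.2×6.7×6.7) = 0.5244
P(4)/P(0) = (3.4×6.0×6.0×6.9)/(5.2×6.7×6.7×8.1) = 0.4467
P(5)/P(0) = (3.4×6.0×6.0×6.9×3.3)/(5.2×6.7×6.7×8.1×2.9) = 0.5083

Normalization: ∑ P(n) = 1
P(0) × (1.0000 + 0.6538 + 0.5855 + 0.5244 + 0.4467 + 0.5083) = 1
P(0) × 3.7187 = 1
P(0) = 1/3.7187 = 0.2689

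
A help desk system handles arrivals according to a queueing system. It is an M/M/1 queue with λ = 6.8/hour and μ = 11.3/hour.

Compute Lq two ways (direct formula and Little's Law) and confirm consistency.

Method 1 (direct): Lq = λ²/(μ(μ-λ)) = 46.24/(11.3 × 4.50) = 0.9093

Method 2 (Little's Law):
W = 1/(μ-λ) = 1/4.50 = 0.2222222
Wq = W - 1/μ = 0.2222222 - 0.08849558 = 0.133727
Lq = λWq = 6.8 × 0.133727 = 0.9093 ✔ (matches Method 1)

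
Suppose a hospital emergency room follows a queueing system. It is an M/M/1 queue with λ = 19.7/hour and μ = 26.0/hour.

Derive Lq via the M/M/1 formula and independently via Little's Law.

Method 1 (direct): Lq = λ²/(μ(μ-λ)) = 388.09/(26.0 × 6.30) = 2.3693

Method 2 (Little's Law):
W = 1/(μ-λ) = 1/6.30 = 0.15873
Wq = W - 1/μ = 0.15873 - 0.038462 = 0.12027
Lq = λWq = 19.7 × 0.12027 = 2.3693 ✔ (matches Method 1)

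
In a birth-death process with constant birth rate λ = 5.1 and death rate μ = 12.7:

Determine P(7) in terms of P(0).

For constant rates: P(n)/P(0) = (λ/μ)^n
P(7)/P(0) = (5.1/12.7)^7 = 0.40157^7 = 0.001684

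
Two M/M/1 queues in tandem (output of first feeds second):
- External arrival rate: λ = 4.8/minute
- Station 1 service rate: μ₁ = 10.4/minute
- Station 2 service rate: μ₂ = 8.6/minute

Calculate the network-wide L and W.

By Jackson's theorem, each station behaves as independent M/M/1.
Station 1: ρ₁ = 4.8/10.4 = 0.4615, L₁ = ρ₁/(1-ρ₁) = λ/(μ₁-λ) = 4.8/5.60 = 0.8571
Station 2: ρ₂ = 4.8/8.6 = 0.5581, L₂ = ρ₂/(1-ρ₂) = λ/(μ₂-λ) = 4.8/3.80 = 1.2632
Total: L = L₁ + L₂ = 0.8571 + 1.2632 = 2.1203
W = L/λ = 2.1203/4.8 = 0.4417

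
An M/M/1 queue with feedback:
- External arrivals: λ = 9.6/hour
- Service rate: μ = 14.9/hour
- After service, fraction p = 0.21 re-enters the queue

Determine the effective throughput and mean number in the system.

Effective arrival rate: λ_eff = λ/(1-p) = 9.6/(1-0.21) = 9.6/0.79 = 12.1519
ρ = λ_eff/μ = 12.1519/14.9 = 0.815564
L = ρ/(1-ρ) = 0.815564/(1-0.815564) = 4.4219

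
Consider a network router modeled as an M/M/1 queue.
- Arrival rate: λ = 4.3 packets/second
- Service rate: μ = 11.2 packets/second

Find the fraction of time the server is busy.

Server utilization: ρ = λ/μ
ρ = 4.3/11.2 = 0.3839
The server is busy 38.39% of the time.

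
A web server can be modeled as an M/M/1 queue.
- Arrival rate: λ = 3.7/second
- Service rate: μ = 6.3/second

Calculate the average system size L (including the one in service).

ρ = λ/μ = 3.7/6.3 = 0.5873
For M/M/1: L = λ/(μ-λ)
L = 3.7/(6.3-3.7) = 3.7/2.60
L = 1.4231 requests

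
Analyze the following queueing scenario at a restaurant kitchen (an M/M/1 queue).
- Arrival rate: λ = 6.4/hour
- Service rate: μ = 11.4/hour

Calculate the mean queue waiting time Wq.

First, compute utilization: ρ = λ/μ = 6.4/11.4 = 0.5614
For M/M/1: Wq = λ/(μ(μ-λ))
Wq = 6.4/(11.4 × (11.4-6.4))
Wq = 6.4/(11.4 × 5.00)
Wq = 0.1123 hours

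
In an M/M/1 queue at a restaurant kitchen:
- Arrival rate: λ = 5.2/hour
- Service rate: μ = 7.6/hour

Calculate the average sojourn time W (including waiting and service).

First, compute utilization: ρ = λ/μ = 5.2/7.6 = 0.6842
For M/M/1: W = 1/(μ-λ)
W = 1/(7.6-5.2) = 1/2.40
W = 0.4167 hours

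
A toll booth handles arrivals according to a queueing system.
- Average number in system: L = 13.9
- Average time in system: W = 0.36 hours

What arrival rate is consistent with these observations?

Little's Law: L = λW, so λ = L/W
λ = 13.9/0.36 = 38.6111 vehicles/hour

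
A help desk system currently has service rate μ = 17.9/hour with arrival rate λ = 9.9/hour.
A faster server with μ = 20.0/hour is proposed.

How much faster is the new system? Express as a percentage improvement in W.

System 1: ρ₁ = 9.9/17.9 = 0.5531, W₁ = 1/(17.9-9.9) = 0.1250
System 2: ρ₂ = 9.9/20.0 = 0.4950, W₂ = 1/(20.0-9.9) = 0.09901
Improvement: (W₁-W₂)/W₁ = (0.1250-0.09901)/0.1250 = 20.79%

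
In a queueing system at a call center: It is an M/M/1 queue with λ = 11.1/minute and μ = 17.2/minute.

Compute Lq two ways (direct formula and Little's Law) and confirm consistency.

Method 1 (direct): Lq = λ²/(μ(μ-λ)) = 123.21/(17.2 × 6.10) = 1.1743

Method 2 (Little's Law):
W = 1/(μ-λ) = 1/6.10 = 0.16393
Wq = W - 1/μ = 0.16393 - 0.058140 = 0.10579
Lq = λWq = 11.1 × 0.10579 = 1.1743 ✔ (matches Method 1)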